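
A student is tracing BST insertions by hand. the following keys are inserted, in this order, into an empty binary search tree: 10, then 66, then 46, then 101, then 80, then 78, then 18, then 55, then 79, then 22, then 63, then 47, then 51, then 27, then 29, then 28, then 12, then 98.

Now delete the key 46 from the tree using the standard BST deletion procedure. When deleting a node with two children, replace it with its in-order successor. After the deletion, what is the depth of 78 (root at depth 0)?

4

Resulting structure (node: left, right):
  10: L=–, R=66
  66: L=46, R=101
  46: L=18, R=55
  101: L=80, R=–
  80: L=78, R=98
  78: L=–, R=79
  18: L=12, R=22
  55: L=47, R=63
  79: L=–, R=–
  22: L=–, R=27
  63: L=–, R=–
  47: L=–, R=51
  51: L=–, R=–
  27: L=–, R=29
  29: L=28, R=–
  28: L=–, R=–
  12: L=–, R=–
  98: L=–, R=–

Delete 46 (two children — replace with in-order successor).
After deletion, path to 78: 10 → 66 → 101 → 80 → 78.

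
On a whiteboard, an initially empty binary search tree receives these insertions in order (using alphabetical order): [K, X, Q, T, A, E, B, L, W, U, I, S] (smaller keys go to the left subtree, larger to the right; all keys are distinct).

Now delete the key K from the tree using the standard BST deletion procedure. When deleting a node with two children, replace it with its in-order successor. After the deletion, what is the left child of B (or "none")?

none

Resulting structure (node: left, right):
  K: L=A, R=X
  X: L=Q, R=–
  Q: L=L, R=T
  T: L=S, R=W
  A: L=–, R=E
  E: L=B, R=I
  B: L=–, R=–
  L: L=–, R=–
  W: L=U, R=–
  U: L=–, R=–
  I: L=–, R=–
  S: L=–, R=–

Delete K (two children — replace with in-order successor).
After deletion, B's left child: none.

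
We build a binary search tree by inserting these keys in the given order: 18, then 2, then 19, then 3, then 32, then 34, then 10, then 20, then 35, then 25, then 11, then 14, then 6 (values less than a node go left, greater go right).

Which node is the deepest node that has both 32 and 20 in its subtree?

18: root
2: left child of 18 (depth 1)
19: right child of 18 (depth 1)
3: right child of 2 (depth 2)
32: right child of 19 (depth 2)
34: right child of 32 (depth 3)
10: right child of 3 (depth 3)
20: left child of 32 (depth 3)
35: right child of 34 (depth 4)
25: right child of 20 (depth 4)
11: right child of 10 (depth 4)
14: right child of 11 (depth 5)
6: left child of 10 (depth 4)

Path to 32: 18 → 19 → 32
Path to 20: 18 → 19 → 32 → 20
32 lies on both paths and is an ancestor of the other node.

32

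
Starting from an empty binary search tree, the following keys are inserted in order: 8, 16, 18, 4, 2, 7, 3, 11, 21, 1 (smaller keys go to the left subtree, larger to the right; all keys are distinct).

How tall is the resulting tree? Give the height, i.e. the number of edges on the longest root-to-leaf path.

Resulting structure (node: left, right):
  8: L=4, R=16
  16: L=11, R=18
  18: L=–, R=21
  4: L=2, R=7
  2: L=1, R=3
  7: L=–, R=–
  3: L=–, R=–
  11: L=–, R=–
  21: L=–, R=–
  1: L=–, R=–

The deepest node is 3 at depth 3.

3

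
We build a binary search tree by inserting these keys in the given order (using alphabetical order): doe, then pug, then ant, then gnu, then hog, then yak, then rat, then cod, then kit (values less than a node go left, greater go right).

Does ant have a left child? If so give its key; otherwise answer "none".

none

doe: root
pug: right child of doe (depth 1)
ant: left child of doe (depth 1)
gnu: left child of pug (depth 2)
hog: right child of gnu (depth 3)
yak: right child of pug (depth 2)
rat: left child of yak (depth 3)
cod: right child of ant (depth 2)
kit: right child of hog (depth 4)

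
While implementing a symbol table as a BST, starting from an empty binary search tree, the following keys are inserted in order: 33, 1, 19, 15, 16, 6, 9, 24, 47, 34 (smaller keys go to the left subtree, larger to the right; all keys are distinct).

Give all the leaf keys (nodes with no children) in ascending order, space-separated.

Insert 33: tree is empty, so 33 becomes the root.
Insert 1: 1 < 33 → go left. Place as left child of 33.
Insert 19: 19 < 33 → go left; 19 > 1 → go right. Place as right child of 1.
Insert 15: 15 < 33 → go left; 15 > 1 → go right; 15 < 19 → go left. Place as left child of 19.
Insert 16: 16 < 33 → go left; 16 > 1 → go right; 16 < 19 → go left; 16 > 15 → go right. Place as right child of 15.
Insert 6: 6 < 33 → go left; 6 > 1 → go right; 6 < 19 → go left; 6 < 15 → go left. Place as left child of 15.
Insert 9: 9 < 33 → go left; 9 > 1 → go right; 9 < 19 → go left; 9 < 15 → go left; 9 > 6 → go right. Place as right child of 6.
Insert 24: 24 < 33 → go left; 24 > 1 → go right; 24 > 19 → go right. Place as right child of 19.
Insert 47: 47 > 33 → go right. Place as right child of 33.
Insert 34: 34 > 33 → go right; 34 < 47 → go left. Place as left child of 47.

9 16 24 34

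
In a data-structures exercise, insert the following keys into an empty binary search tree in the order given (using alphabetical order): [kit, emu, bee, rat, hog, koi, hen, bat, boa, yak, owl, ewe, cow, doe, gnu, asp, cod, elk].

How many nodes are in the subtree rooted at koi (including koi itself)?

2

Resulting structure (node: left, right):
  kit: L=emu, R=rat
  emu: L=bee, R=hog
  bee: L=bat, R=boa
  rat: L=koi, R=yak
  hog: L=hen, R=–
  koi: L=–, R=owl
  hen: L=ewe, R=–
  bat: L=asp, R=–
  boa: L=–, R=cow
  yak: L=–, R=–
  owl: L=–, R=–
  ewe: L=–, R=gnu
  cow: L=cod, R=doe
  doe: L=–, R=elk
  gnu: L=–, R=–
  asp: L=–, R=–
  cod: L=–, R=–
  elk: L=–, R=–

Subtree rooted at koi contains: koi, owl — 2 nodes.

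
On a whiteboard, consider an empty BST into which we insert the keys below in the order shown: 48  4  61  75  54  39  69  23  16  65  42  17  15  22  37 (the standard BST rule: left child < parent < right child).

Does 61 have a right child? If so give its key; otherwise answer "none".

75

Insert 48: tree is empty, so 48 becomes the root.
Insert 4: 4 < 48 → go left. Place as left child of 48.
Insert 61: 61 > 48 → go right. Place as right child of 48.
Insert 75: 75 > 48 → go right; 75 > 61 → go right. Place as right child of 61.
Insert 54: 54 > 48 → go right; 54 < 61 → go left. Place as left child of 61.
Insert 39: 39 < 48 → go left; 39 > 4 → go right. Place as right child of 4.
Insert 69: 69 > 48 → go right; 69 > 61 → go right; 69 < 75 → go left. Place as left child of 75.
Insert 23: 23 < 48 → go left; 23 > 4 → go right; 23 < 39 → go left. Place as left child of 39.
Insert 16: 16 < 48 → go left; 16 > 4 → go right; 16 < 39 → go left; 16 < 23 → go left. Place as left child of 23.
Insert 65: 65 > 48 → go right; 65 > 61 → go right; 65 < 75 → go left; 65 < 69 → go left. Place as left child of 69.
Insert 42: 42 < 48 → go left; 42 > 4 → go right; 42 > 39 → go right. Place as right child of 39.
Insert 17: 17 < 48 → go left; 17 > 4 → go right; 17 < 39 → go left; 17 < 23 → go left; 17 > 16 → go right. Place as right child of 16.
Insert 15: 15 < 48 → go left; 15 > 4 → go right; 15 < 39 → go left; 15 < 23 → go left; 15 < 16 → go left. Place as left child of 16.
Insert 22: 22 < 48 → go left; 22 > 4 → go right; 22 < 39 → go left; 22 < 23 → go left; 22 > 16 → go right; 22 > 17 → go right. Place as right child of 17.
Insert 37: 37 < 48 → go left; 37 > 4 → go right; 37 < 39 → go left; 37 > 23 → go right. Place as right child of 23.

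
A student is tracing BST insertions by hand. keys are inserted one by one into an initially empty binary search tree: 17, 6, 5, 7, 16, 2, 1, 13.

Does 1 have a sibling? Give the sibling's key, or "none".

Insert 17: tree is empty, so 17 becomes the root.
Insert 6: 6 < 17 → go left. Place as left child of 17.
Insert 5: 5 < 17 → go left; 5 < 6 → go left. Place as left child of 6.
Insert 7: 7 < 17 → go left; 7 > 6 → go right. Place as right child of 6.
Insert 16: 16 < 17 → go left; 16 > 6 → go right; 16 > 7 → go right. Place as right child of 7.
Insert 2: 2 < 17 → go left; 2 < 6 → go left; 2 < 5 → go left. Place as left child of 5.
Insert 1: 1 < 17 → go left; 1 < 6 → go left; 1 < 5 → go left; 1 < 2 → go left. Place as left child of 2.
Insert 13: 13 < 17 → go left; 13 > 6 → go right; 13 > 7 → go right; 13 < 16 → go left. Place as left child of 16.

1's parent is 2, which has only one child.

none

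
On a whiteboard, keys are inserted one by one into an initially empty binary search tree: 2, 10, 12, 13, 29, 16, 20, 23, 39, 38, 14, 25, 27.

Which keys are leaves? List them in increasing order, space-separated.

2: root
10: right child of 2 (depth 1)
12: right child of 10 (depth 2)
13: right child of 12 (depth 3)
29: right child of 13 (depth 4)
16: left child of 29 (depth 5)
20: right child of 16 (depth 6)
23: right child of 20 (depth 7)
39: right child of 29 (depth 5)
38: left child of 39 (depth 6)
14: left child of 16 (depth 6)
25: right child of 23 (depth 8)
27: right child of 25 (depth 9)

14 27 38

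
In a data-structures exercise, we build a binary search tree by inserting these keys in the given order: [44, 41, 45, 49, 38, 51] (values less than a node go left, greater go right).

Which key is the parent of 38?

41

Insert 44: tree is empty, so 44 becomes the root.
Insert 41: 41 < 44 → go left. Place as left child of 44.
Insert 45: 45 > 44 → go right. Place as right child of 44.
Insert 49: 49 > 44 → go right; 49 > 45 → go right. Place as right child of 45.
Insert 38: 38 < 44 → go left; 38 < 41 → go left. Place as left child of 41.
Insert 51: 51 > 44 → go right; 51 > 45 → go right; 51 > 49 → go right. Place as right child of 49.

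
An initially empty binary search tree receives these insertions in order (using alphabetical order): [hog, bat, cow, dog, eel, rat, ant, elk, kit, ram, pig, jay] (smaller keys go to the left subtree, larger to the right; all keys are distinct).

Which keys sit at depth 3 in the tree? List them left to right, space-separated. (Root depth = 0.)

dog jay ram

Insert hog: tree is empty, so hog becomes the root.
Insert bat: bat < hog → go left. Place as left child of hog.
Insert cow: cow < hog → go left; cow > bat → go right. Place as right child of bat.
Insert dog: dog < hog → go left; dog > bat → go right; dog > cow → go right. Place as right child of cow.
Insert eel: eel < hog → go left; eel > bat → go right; eel > cow → go right; eel > dog → go right. Place as right child of dog.
Insert rat: rat > hog → go right. Place as right child of hog.
Insert ant: ant < hog → go left; ant < bat → go left. Place as left child of bat.
Insert elk: elk < hog → go left; elk > bat → go right; elk > cow → go right; elk > dog → go right; elk > eel → go right. Place as right child of eel.
Insert kit: kit > hog → go right; kit < rat → go left. Place as left child of rat.
Insert ram: ram > hog → go right; ram < rat → go left; ram > kit → go right. Place as right child of kit.
Insert pig: pig > hog → go right; pig < rat → go left; pig > kit → go right; pig < ram → go left. Place as left child of ram.
Insert jay: jay > hog → go right; jay < rat → go left; jay < kit → go left. Place as left child of kit.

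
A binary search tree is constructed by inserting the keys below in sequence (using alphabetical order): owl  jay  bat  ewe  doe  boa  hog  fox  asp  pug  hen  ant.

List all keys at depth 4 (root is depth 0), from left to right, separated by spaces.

Resulting structure (node: left, right):
  owl: L=jay, R=pug
  jay: L=bat, R=–
  bat: L=asp, R=ewe
  ewe: L=doe, R=hog
  doe: L=boa, R=–
  boa: L=–, R=–
  hog: L=fox, R=–
  fox: L=–, R=hen
  asp: L=ant, R=–
  pug: L=–, R=–
  hen: L=–, R=–
  ant: L=–, R=–

ant doe hog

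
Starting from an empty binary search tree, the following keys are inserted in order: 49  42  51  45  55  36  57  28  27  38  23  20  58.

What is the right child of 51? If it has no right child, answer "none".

Insert 49: tree is empty, so 49 becomes the root.
Insert 42: 42 < 49 → go left. Place as left child of 49.
Insert 51: 51 > 49 → go right. Place as right child of 49.
Insert 45: 45 < 49 → go left; 45 > 42 → go right. Place as right child of 42.
Insert 55: 55 > 49 → go right; 55 > 51 → go right. Place as right child of 51.
Insert 36: 36 < 49 → go left; 36 < 42 → go left. Place as left child of 42.
Insert 57: 57 > 49 → go right; 57 > 51 → go right; 57 > 55 → go right. Place as right child of 55.
Insert 28: 28 < 49 → go left; 28 < 42 → go left; 28 < 36 → go left. Place as left child of 36.
Insert 27: 27 < 49 → go left; 27 < 42 → go left; 27 < 36 → go left; 27 < 28 → go left. Place as left child of 28.
Insert 38: 38 < 49 → go left; 38 < 42 → go left; 38 > 36 → go right. Place as right child of 36.
Insert 23: 23 < 49 → go left; 23 < 42 → go left; 23 < 36 → go left; 23 < 28 → go left; 23 < 27 → go left. Place as left child of 27.
Insert 20: 20 < 49 → go left; 20 < 42 → go left; 20 < 36 → go left; 20 < 28 → go left; 20 < 27 → go left; 20 < 23 → go left. Place as left child of 23.
Insert 58: 58 > 49 → go right; 58 > 51 → go right; 58 > 55 → go right; 58 > 57 → go right. Place as right child of 57.

55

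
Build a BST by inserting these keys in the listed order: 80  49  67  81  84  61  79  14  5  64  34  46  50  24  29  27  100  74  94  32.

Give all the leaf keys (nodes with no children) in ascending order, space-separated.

5 27 32 46 50 64 74 94

Insert 80: tree is empty, so 80 becomes the root.
Insert 49: 49 < 80 → go left. Place as left child of 80.
Insert 67: 67 < 80 → go left; 67 > 49 → go right. Place as right child of 49.
Insert 81: 81 > 80 → go right. Place as right child of 80.
Insert 84: 84 > 80 → go right; 84 > 81 → go right. Place as right child of 81.
Insert 61: 61 < 80 → go left; 61 > 49 → go right; 61 < 67 → go left. Place as left child of 67.
Insert 79: 79 < 80 → go left; 79 > 49 → go right; 79 > 67 → go right. Place as right child of 67.
Insert 14: 14 < 80 → go left; 14 < 49 → go left. Place as left child of 49.
Insert 5: 5 < 80 → go left; 5 < 49 → go left; 5 < 14 → go left. Place as left child of 14.
Insert 64: 64 < 80 → go left; 64 > 49 → go right; 64 < 67 → go left; 64 > 61 → go right. Place as right child of 61.
Insert 34: 34 < 80 → go left; 34 < 49 → go left; 34 > 14 → go right. Place as right child of 14.
Insert 46: 46 < 80 → go left; 46 < 49 → go left; 46 > 14 → go right; 46 > 34 → go right. Place as right child of 34.
Insert 50: 50 < 80 → go left; 50 > 49 → go right; 50 < 67 → go left; 50 < 61 → go left. Place as left child of 61.
Insert 24: 24 < 80 → go left; 24 < 49 → go left; 24 > 14 → go right; 24 < 34 → go left. Place as left child of 34.
Insert 29: 29 < 80 → go left; 29 < 49 → go left; 29 > 14 → go right; 29 < 34 → go left; 29 > 24 → go right. Place as right child of 24.
Insert 27: 27 < 80 → go left; 27 < 49 → go left; 27 > 14 → go right; 27 < 34 → go left; 27 > 24 → go right; 27 < 29 → go left. Place as left child of 29.
Insert 100: 100 > 80 → go right; 100 > 81 → go right; 100 > 84 → go right. Place as right child of 84.
Insert 74: 74 < 80 → go left; 74 > 49 → go right; 74 > 67 → go right; 74 < 79 → go left. Place as left child of 79.
Insert 94: 94 > 80 → go right; 94 > 81 → go right; 94 > 84 → go right; 94 < 100 → go left. Place as left child of 100.
Insert 32: 32 < 80 → go left; 32 < 49 → go left; 32 > 14 → go right; 32 < 34 → go left; 32 > 24 → go right; 32 > 29 → go right. Place as right child of 29.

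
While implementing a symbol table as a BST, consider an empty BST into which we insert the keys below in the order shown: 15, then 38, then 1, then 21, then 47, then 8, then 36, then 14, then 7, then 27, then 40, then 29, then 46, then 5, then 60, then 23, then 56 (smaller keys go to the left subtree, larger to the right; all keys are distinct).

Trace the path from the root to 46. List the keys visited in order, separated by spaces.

Insert 15: tree is empty, so 15 becomes the root.
Insert 38: 38 > 15 → go right. Place as right child of 15.
Insert 1: 1 < 15 → go left. Place as left child of 15.
Insert 21: 21 > 15 → go right; 21 < 38 → go left. Place as left child of 38.
Insert 47: 47 > 15 → go right; 47 > 38 → go right. Place as right child of 38.
Insert 8: 8 < 15 → go left; 8 > 1 → go right. Place as right child of 1.
Insert 36: 36 > 15 → go right; 36 < 38 → go left; 36 > 21 → go right. Place as right child of 21.
Insert 14: 14 < 15 → go left; 14 > 1 → go right; 14 > 8 → go right. Place as right child of 8.
Insert 7: 7 < 15 → go left; 7 > 1 → go right; 7 < 8 → go left. Place as left child of 8.
Insert 27: 27 > 15 → go right; 27 < 38 → go left; 27 > 21 → go right; 27 < 36 → go left. Place as left child of 36.
Insert 40: 40 > 15 → go right; 40 > 38 → go right; 40 < 47 → go left. Place as left child of 47.
Insert 29: 29 > 15 → go right; 29 < 38 → go left; 29 > 21 → go right; 29 < 36 → go left; 29 > 27 → go right. Place as right child of 27.
Insert 46: 46 > 15 → go right; 46 > 38 → go right; 46 < 47 → go left; 46 > 40 → go right. Place as right child of 40.
Insert 5: 5 < 15 → go left; 5 > 1 → go right; 5 < 8 → go left; 5 < 7 → go left. Place as left child of 7.
Insert 60: 60 > 15 → go right; 60 > 38 → go right; 60 > 47 → go right. Place as right child of 47.
Insert 23: 23 > 15 → go right; 23 < 38 → go left; 23 > 21 → go right; 23 < 36 → go left; 23 < 27 → go left. Place as left child of 27.
Insert 56: 56 > 15 → go right; 56 > 38 → go right; 56 > 47 → go right; 56 < 60 → go left. Place as left child of 60.

15 38 47 40 46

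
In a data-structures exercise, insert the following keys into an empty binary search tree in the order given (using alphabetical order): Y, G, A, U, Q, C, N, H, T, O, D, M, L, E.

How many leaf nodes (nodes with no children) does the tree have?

4

Y: root
G: left child of Y (depth 1)
A: left child of G (depth 2)
U: right child of G (depth 2)
Q: left child of U (depth 3)
C: right child of A (depth 3)
N: left child of Q (depth 4)
H: left child of N (depth 5)
T: right child of Q (depth 4)
O: right child of N (depth 5)
D: right child of C (depth 4)
M: right child of H (depth 6)
L: left child of M (depth 7)
E: right child of D (depth 5)

Leaves: E, L, O, T — 4 in total.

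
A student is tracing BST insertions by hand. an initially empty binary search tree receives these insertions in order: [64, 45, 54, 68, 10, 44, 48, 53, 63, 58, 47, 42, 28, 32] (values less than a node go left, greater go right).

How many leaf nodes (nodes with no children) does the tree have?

Insert 64: tree is empty, so 64 becomes the root.
Insert 45: 45 < 64 → go left. Place as left child of 64.
Insert 54: 54 < 64 → go left; 54 > 45 → go right. Place as right child of 45.
Insert 68: 68 > 64 → go right. Place as right child of 64.
Insert 10: 10 < 64 → go left; 10 < 45 → go left. Place as left child of 45.
Insert 44: 44 < 64 → go left; 44 < 45 → go left; 44 > 10 → go right. Place as right child of 10.
Insert 48: 48 < 64 → go left; 48 > 45 → go right; 48 < 54 → go left. Place as left child of 54.
Insert 53: 53 < 64 → go left; 53 > 45 → go right; 53 < 54 → go left; 53 > 48 → go right. Place as right child of 48.
Insert 63: 63 < 64 → go left; 63 > 45 → go right; 63 > 54 → go right. Place as right child of 54.
Insert 58: 58 < 64 → go left; 58 > 45 → go right; 58 > 54 → go right; 58 < 63 → go left. Place as left child of 63.
Insert 47: 47 < 64 → go left; 47 > 45 → go right; 47 < 54 → go left; 47 < 48 → go left. Place as left child of 48.
Insert 42: 42 < 64 → go left; 42 < 45 → go left; 42 > 10 → go right; 42 < 44 → go left. Place as left child of 44.
Insert 28: 28 < 64 → go left; 28 < 45 → go left; 28 > 10 → go right; 28 < 44 → go left; 28 < 42 → go left. Place as left child of 42.
Insert 32: 32 < 64 → go left; 32 < 45 → go left; 32 > 10 → go right; 32 < 44 → go left; 32 < 42 → go left; 32 > 28 → go right. Place as right child of 28.

Leaves: 32, 47, 53, 58, 68 — 5 in total.

5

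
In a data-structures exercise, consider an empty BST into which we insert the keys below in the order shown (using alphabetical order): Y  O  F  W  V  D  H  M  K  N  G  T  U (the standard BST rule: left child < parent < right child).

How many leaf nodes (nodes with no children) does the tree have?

Insert Y: tree is empty, so Y becomes the root.
Insert O: O < Y → go left. Place as left child of Y.
Insert F: F < Y → go left; F < O → go left. Place as left child of O.
Insert W: W < Y → go left; W > O → go right. Place as right child of O.
Insert V: V < Y → go left; V > O → go right; V < W → go left. Place as left child of W.
Insert D: D < Y → go left; D < O → go left; D < F → go left. Place as left child of F.
Insert H: H < Y → go left; H < O → go left; H > F → go right. Place as right child of F.
Insert M: M < Y → go left; M < O → go left; M > F → go right; M > H → go right. Place as right child of H.
Insert K: K < Y → go left; K < O → go left; K > F → go right; K > H → go right; K < M → go left. Place as left child of M.
Insert N: N < Y → go left; N < O → go left; N > F → go right; N > H → go right; N > M → go right. Place as right child of M.
Insert G: G < Y → go left; G < O → go left; G > F → go right; G < H → go left. Place as left child of H.
Insert T: T < Y → go left; T > O → go right; T < W → go left; T < V → go left. Place as left child of V.
Insert U: U < Y → go left; U > O → go right; U < W → go left; U < V → go left; U > T → go right. Place as right child of T.

Leaves: D, G, K, N, U — 5 in total.

5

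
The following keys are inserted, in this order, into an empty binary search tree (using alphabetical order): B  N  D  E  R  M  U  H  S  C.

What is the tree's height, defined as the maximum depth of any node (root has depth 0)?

Insert B: tree is empty, so B becomes the root.
Insert N: N > B → go right. Place as right child of B.
Insert D: D > B → go right; D < N → go left. Place as left child of N.
Insert E: E > B → go right; E < N → go left; E > D → go right. Place as right child of D.
Insert R: R > B → go right; R > N → go right. Place as right child of N.
Insert M: M > B → go right; M < N → go left; M > D → go right; M > E → go right. Place as right child of E.
Insert U: U > B → go right; U > N → go right; U > R → go right. Place as right child of R.
Insert H: H > B → go right; H < N → go left; H > D → go right; H > E → go right; H < M → go left. Place as left child of M.
Insert S: S > B → go right; S > N → go right; S > R → go right; S < U → go left. Place as left child of U.
Insert C: C > B → go right; C < N → go left; C < D → go left. Place as left child of D.

The deepest node is H at depth 5.

5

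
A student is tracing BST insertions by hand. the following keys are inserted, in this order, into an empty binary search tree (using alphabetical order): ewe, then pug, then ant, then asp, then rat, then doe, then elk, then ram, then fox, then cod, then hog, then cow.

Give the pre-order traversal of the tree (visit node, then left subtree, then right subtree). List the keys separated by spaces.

Insert ewe: tree is empty, so ewe becomes the root.
Insert pug: pug > ewe → go right. Place as right child of ewe.
Insert ant: ant < ewe → go left. Place as left child of ewe.
Insert asp: asp < ewe → go left; asp > ant → go right. Place as right child of ant.
Insert rat: rat > ewe → go right; rat > pug → go right. Place as right child of pug.
Insert doe: doe < ewe → go left; doe > ant → go right; doe > asp → go right. Place as right child of asp.
Insert elk: elk < ewe → go left; elk > ant → go right; elk > asp → go right; elk > doe → go right. Place as right child of doe.
Insert ram: ram > ewe → go right; ram > pug → go right; ram < rat → go left. Place as left child of rat.
Insert fox: fox > ewe → go right; fox < pug → go left. Place as left child of pug.
Insert cod: cod < ewe → go left; cod > ant → go right; cod > asp → go right; cod < doe → go left. Place as left child of doe.
Insert hog: hog > ewe → go right; hog < pug → go left; hog > fox → go right. Place as right child of fox.
Insert cow: cow < ewe → go left; cow > ant → go right; cow > asp → go right; cow < doe → go left; cow > cod → go right. Place as right child of cod.

ewe ant asp doe cod cow elk pug fox hog rat ram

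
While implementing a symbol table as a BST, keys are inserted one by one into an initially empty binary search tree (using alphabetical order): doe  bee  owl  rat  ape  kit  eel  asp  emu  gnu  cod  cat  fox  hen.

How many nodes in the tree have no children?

doe: root
bee: left child of doe (depth 1)
owl: right child of doe (depth 1)
rat: right child of owl (depth 2)
ape: left child of bee (depth 2)
kit: left child of owl (depth 2)
eel: left child of kit (depth 3)
asp: right child of ape (depth 3)
emu: right child of eel (depth 4)
gnu: right child of emu (depth 5)
cod: right child of bee (depth 2)
cat: left child of cod (depth 3)
fox: left child of gnu (depth 6)
hen: right child of gnu (depth 6)

Leaves: asp, cat, fox, hen, rat — 5 in total.

5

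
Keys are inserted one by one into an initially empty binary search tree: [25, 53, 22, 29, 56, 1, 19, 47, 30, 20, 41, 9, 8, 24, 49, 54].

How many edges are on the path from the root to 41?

Insert 25: tree is empty, so 25 becomes the root.
Insert 53: 53 > 25 → go right. Place as right child of 25.
Insert 22: 22 < 25 → go left. Place as left child of 25.
Insert 29: 29 > 25 → go right; 29 < 53 → go left. Place as left child of 53.
Insert 56: 56 > 25 → go right; 56 > 53 → go right. Place as right child of 53.
Insert 1: 1 < 25 → go left; 1 < 22 → go left. Place as left child of 22.
Insert 19: 19 < 25 → go left; 19 < 22 → go left; 19 > 1 → go right. Place as right child of 1.
Insert 47: 47 > 25 → go right; 47 < 53 → go left; 47 > 29 → go right. Place as right child of 29.
Insert 30: 30 > 25 → go right; 30 < 53 → go left; 30 > 29 → go right; 30 < 47 → go left. Place as left child of 47.
Insert 20: 20 < 25 → go left; 20 < 22 → go left; 20 > 1 → go right; 20 > 19 → go right. Place as right child of 19.
Insert 41: 41 > 25 → go right; 41 < 53 → go left; 41 > 29 → go right; 41 < 47 → go left; 41 > 30 → go right. Place as right child of 30.
Insert 9: 9 < 25 → go left; 9 < 22 → go left; 9 > 1 → go right; 9 < 19 → go left. Place as left child of 19.
Insert 8: 8 < 25 → go left; 8 < 22 → go left; 8 > 1 → go right; 8 < 19 → go left; 8 < 9 → go left. Place as left child of 9.
Insert 24: 24 < 25 → go left; 24 > 22 → go right. Place as right child of 22.
Insert 49: 49 > 25 → go right; 49 < 53 → go left; 49 > 29 → go right; 49 > 47 → go right. Place as right child of 47.
Insert 54: 54 > 25 → go right; 54 > 53 → go right; 54 < 56 → go left. Place as left child of 56.

Path to 41: 25 → 53 → 29 → 47 → 30 → 41, which is 5 edges.

5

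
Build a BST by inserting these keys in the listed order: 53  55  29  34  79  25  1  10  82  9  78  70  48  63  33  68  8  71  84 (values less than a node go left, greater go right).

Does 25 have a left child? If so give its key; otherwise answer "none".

1

53: root
55: right child of 53 (depth 1)
29: left child of 53 (depth 1)
34: right child of 29 (depth 2)
79: right child of 55 (depth 2)
25: left child of 29 (depth 2)
1: left child of 25 (depth 3)
10: right child of 1 (depth 4)
82: right child of 79 (depth 3)
9: left child of 10 (depth 5)
78: left child of 79 (depth 3)
70: left child of 78 (depth 4)
48: right child of 34 (depth 3)
63: left child of 70 (depth 5)
33: left child of 34 (depth 3)
68: right child of 63 (depth 6)
8: left child of 9 (depth 6)
71: right child of 70 (depth 5)
84: right child of 82 (depth 4)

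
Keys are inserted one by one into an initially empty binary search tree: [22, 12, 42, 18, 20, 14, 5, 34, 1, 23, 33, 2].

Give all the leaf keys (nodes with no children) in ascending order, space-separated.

Resulting structure (node: left, right):
  22: L=12, R=42
  12: L=5, R=18
  42: L=34, R=–
  18: L=14, R=20
  20: L=–, R=–
  14: L=–, R=–
  5: L=1, R=–
  34: L=23, R=–
  1: L=–, R=2
  23: L=–, R=33
  33: L=–, R=–
  2: L=–, R=–

2 14 20 33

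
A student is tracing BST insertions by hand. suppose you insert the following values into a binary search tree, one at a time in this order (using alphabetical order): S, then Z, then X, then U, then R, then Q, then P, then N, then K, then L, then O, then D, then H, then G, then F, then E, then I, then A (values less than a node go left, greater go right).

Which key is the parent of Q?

Insert S: tree is empty, so S becomes the root.
Insert Z: Z > S → go right. Place as right child of S.
Insert X: X > S → go right; X < Z → go left. Place as left child of Z.
Insert U: U > S → go right; U < Z → go left; U < X → go left. Place as left child of X.
Insert R: R < S → go left. Place as left child of S.
Insert Q: Q < S → go left; Q < R → go left. Place as left child of R.
Insert P: P < S → go left; P < R → go left; P < Q → go left. Place as left child of Q.
Insert N: N < S → go left; N < R → go left; N < Q → go left; N < P → go left. Place as left child of P.
Insert K: K < S → go left; K < R → go left; K < Q → go left; K < P → go left; K < N → go left. Place as left child of N.
Insert L: L < S → go left; L < R → go left; L < Q → go left; L < P → go left; L < N → go left; L > K → go right. Place as right child of K.
Insert O: O < S → go left; O < R → go left; O < Q → go left; O < P → go left; O > N → go right. Place as right child of N.
Insert D: D < S → go left; D < R → go left; D < Q → go left; D < P → go left; D < N → go left; D < K → go left. Place as left child of K.
Insert H: H < S → go left; H < R → go left; H < Q → go left; H < P → go left; H < N → go left; H < K → go left; H > D → go right. Place as right child of D.
Insert G: G < S → go left; G < R → go left; G < Q → go left; G < P → go left; G < N → go left; G < K → go left; G > D → go right; G < H → go left. Place as left child of H.
Insert F: F < S → go left; F < R → go left; F < Q → go left; F < P → go left; F < N → go left; F < K → go left; F > D → go right; F < H → go left; F < G → go left. Place as left child of G.
Insert E: E < S → go left; E < R → go left; E < Q → go left; E < P → go left; E < N → go left; E < K → go left; E > D → go right; E < H → go left; E < G → go left; E < F → go left. Place as left child of F.
Insert I: I < S → go left; I < R → go left; I < Q → go left; I < P → go left; I < N → go left; I < K → go left; I > D → go right; I > H → go right. Place as right child of H.
Insert A: A < S → go left; A < R → go left; A < Q → go left; A < P → go left; A < N → go left; A < K → go left; A < D → go left. Place as left child of D.

R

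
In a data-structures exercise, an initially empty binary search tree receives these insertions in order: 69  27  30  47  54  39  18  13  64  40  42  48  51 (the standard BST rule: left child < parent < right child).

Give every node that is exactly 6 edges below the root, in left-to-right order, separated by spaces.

42 51

Resulting structure (node: left, right):
  69: L=27, R=–
  27: L=18, R=30
  30: L=–, R=47
  47: L=39, R=54
  54: L=48, R=64
  39: L=–, R=40
  18: L=13, R=–
  13: L=–, R=–
  64: L=–, R=–
  40: L=–, R=42
  42: L=–, R=–
  48: L=–, R=51
  51: L=–, R=–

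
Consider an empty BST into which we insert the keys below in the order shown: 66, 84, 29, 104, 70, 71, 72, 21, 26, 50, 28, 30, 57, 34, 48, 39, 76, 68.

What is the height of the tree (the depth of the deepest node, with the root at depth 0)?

Insert 66: tree is empty, so 66 becomes the root.
Insert 84: 84 > 66 → go right. Place as right child of 66.
Insert 29: 29 < 66 → go left. Place as left child of 66.
Insert 104: 104 > 66 → go right; 104 > 84 → go right. Place as right child of 84.
Insert 70: 70 > 66 → go right; 70 < 84 → go left. Place as left child of 84.
Insert 71: 71 > 66 → go right; 71 < 84 → go left; 71 > 70 → go right. Place as right child of 70.
Insert 72: 72 > 66 → go right; 72 < 84 → go left; 72 > 70 → go right; 72 > 71 → go right. Place as right child of 71.
Insert 21: 21 < 66 → go left; 21 < 29 → go left. Place as left child of 29.
Insert 26: 26 < 66 → go left; 26 < 29 → go left; 26 > 21 → go right. Place as right child of 21.
Insert 50: 50 < 66 → go left; 50 > 29 → go right. Place as right child of 29.
Insert 28: 28 < 66 → go left; 28 < 29 → go left; 28 > 21 → go right; 28 > 26 → go right. Place as right child of 26.
Insert 30: 30 < 66 → go left; 30 > 29 → go right; 30 < 50 → go left. Place as left child of 50.
Insert 57: 57 < 66 → go left; 57 > 29 → go right; 57 > 50 → go right. Place as right child of 50.
Insert 34: 34 < 66 → go left; 34 > 29 → go right; 34 < 50 → go left; 34 > 30 → go right. Place as right child of 30.
Insert 48: 48 < 66 → go left; 48 > 29 → go right; 48 < 50 → go left; 48 > 30 → go right; 48 > 34 → go right. Place as right child of 34.
Insert 39: 39 < 66 → go left; 39 > 29 → go right; 39 < 50 → go left; 39 > 30 → go right; 39 > 34 → go right; 39 < 48 → go left. Place as left child of 48.
Insert 76: 76 > 66 → go right; 76 < 84 → go left; 76 > 70 → go right; 76 > 71 → go right; 76 > 72 → go right. Place as right child of 72.
Insert 68: 68 > 66 → go right; 68 < 84 → go left; 68 < 70 → go left. Place as left child of 70.

The deepest node is 39 at depth 6.

6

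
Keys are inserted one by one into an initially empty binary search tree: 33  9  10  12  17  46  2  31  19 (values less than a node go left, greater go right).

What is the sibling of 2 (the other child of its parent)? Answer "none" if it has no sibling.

10

Insert 33: tree is empty, so 33 becomes the root.
Insert 9: 9 < 33 → go left. Place as left child of 33.
Insert 10: 10 < 33 → go left; 10 > 9 → go right. Place as right child of 9.
Insert 12: 12 < 33 → go left; 12 > 9 → go right; 12 > 10 → go right. Place as right child of 10.
Insert 17: 17 < 33 → go left; 17 > 9 → go right; 17 > 10 → go right; 17 > 12 → go right. Place as right child of 12.
Insert 46: 46 > 33 → go right. Place as right child of 33.
Insert 2: 2 < 33 → go left; 2 < 9 → go left. Place as left child of 9.
Insert 31: 31 < 33 → go left; 31 > 9 → go right; 31 > 10 → go right; 31 > 12 → go right; 31 > 17 → go right. Place as right child of 17.
Insert 19: 19 < 33 → go left; 19 > 9 → go right; 19 > 10 → go right; 19 > 12 → go right; 19 > 17 → go right; 19 < 31 → go left. Place as left child of 31.

2's parent is 9; the other child of 9 is 10.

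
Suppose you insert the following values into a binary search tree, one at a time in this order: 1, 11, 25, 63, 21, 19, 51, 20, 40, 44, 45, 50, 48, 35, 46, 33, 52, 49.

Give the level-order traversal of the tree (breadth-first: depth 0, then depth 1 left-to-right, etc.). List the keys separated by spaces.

1 11 25 21 63 19 51 20 40 52 35 44 33 45 50 48 46 49

1: root
11: right child of 1 (depth 1)
25: right child of 11 (depth 2)
63: right child of 25 (depth 3)
21: left child of 25 (depth 3)
19: left child of 21 (depth 4)
51: left child of 63 (depth 4)
20: right child of 19 (depth 5)
40: left child of 51 (depth 5)
44: right child of 40 (depth 6)
45: right child of 44 (depth 7)
50: right child of 45 (depth 8)
48: left child of 50 (depth 9)
35: left child of 40 (depth 6)
46: left child of 48 (depth 10)
33: left child of 35 (depth 7)
52: right child of 51 (depth 5)
49: right child of 48 (depth 10)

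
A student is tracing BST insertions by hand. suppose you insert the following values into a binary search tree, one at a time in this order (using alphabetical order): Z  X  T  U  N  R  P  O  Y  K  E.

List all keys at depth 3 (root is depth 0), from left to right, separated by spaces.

N U

Resulting structure (node: left, right):
  Z: L=X, R=–
  X: L=T, R=Y
  T: L=N, R=U
  U: L=–, R=–
  N: L=K, R=R
  R: L=P, R=–
  P: L=O, R=–
  O: L=–, R=–
  Y: L=–, R=–
  K: L=E, R=–
  E: L=–, R=–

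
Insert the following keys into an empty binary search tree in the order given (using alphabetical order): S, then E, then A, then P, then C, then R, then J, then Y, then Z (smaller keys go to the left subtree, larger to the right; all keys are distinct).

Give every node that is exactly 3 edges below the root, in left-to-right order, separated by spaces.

C J R

S: root
E: left child of S (depth 1)
A: left child of E (depth 2)
P: right child of E (depth 2)
C: right child of A (depth 3)
R: right child of P (depth 3)
J: left child of P (depth 3)
Y: right child of S (depth 1)
Z: right child of Y (depth 2)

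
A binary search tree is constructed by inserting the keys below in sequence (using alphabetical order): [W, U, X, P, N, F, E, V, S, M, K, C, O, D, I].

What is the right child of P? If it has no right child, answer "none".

S

W: root
U: left child of W (depth 1)
X: right child of W (depth 1)
P: left child of U (depth 2)
N: left child of P (depth 3)
F: left child of N (depth 4)
E: left child of F (depth 5)
V: right child of U (depth 2)
S: right child of P (depth 3)
M: right child of F (depth 5)
K: left child of M (depth 6)
C: left child of E (depth 6)
O: right child of N (depth 4)
D: right child of C (depth 7)
I: left child of K (depth 7)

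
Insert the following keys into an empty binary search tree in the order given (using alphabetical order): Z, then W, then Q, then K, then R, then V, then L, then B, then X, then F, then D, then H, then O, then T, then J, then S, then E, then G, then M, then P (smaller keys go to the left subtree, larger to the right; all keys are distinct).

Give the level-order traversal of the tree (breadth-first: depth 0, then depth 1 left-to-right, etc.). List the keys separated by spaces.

Insert Z: tree is empty, so Z becomes the root.
Insert W: W < Z → go left. Place as left child of Z.
Insert Q: Q < Z → go left; Q < W → go left. Place as left child of W.
Insert K: K < Z → go left; K < W → go left; K < Q → go left. Place as left child of Q.
Insert R: R < Z → go left; R < W → go left; R > Q → go right. Place as right child of Q.
Insert V: V < Z → go left; V < W → go left; V > Q → go right; V > R → go right. Place as right child of R.
Insert L: L < Z → go left; L < W → go left; L < Q → go left; L > K → go right. Place as right child of K.
Insert B: B < Z → go left; B < W → go left; B < Q → go left; B < K → go left. Place as left child of K.
Insert X: X < Z → go left; X > W → go right. Place as right child of W.
Insert F: F < Z → go left; F < W → go left; F < Q → go left; F < K → go left; F > B → go right. Place as right child of B.
Insert D: D < Z → go left; D < W → go left; D < Q → go left; D < K → go left; D > B → go right; D < F → go left. Place as left child of F.
Insert H: H < Z → go left; H < W → go left; H < Q → go left; H < K → go left; H > B → go right; H > F → go right. Place as right child of F.
Insert O: O < Z → go left; O < W → go left; O < Q → go left; O > K → go right; O > L → go right. Place as right child of L.
Insert T: T < Z → go left; T < W → go left; T > Q → go right; T > R → go right; T < V → go left. Place as left child of V.
Insert J: J < Z → go left; J < W → go left; J < Q → go left; J < K → go left; J > B → go right; J > F → go right; J > H → go right. Place as right child of H.
Insert S: S < Z → go left; S < W → go left; S > Q → go right; S > R → go right; S < V → go left; S < T → go left. Place as left child of T.
Insert E: E < Z → go left; E < W → go left; E < Q → go left; E < K → go left; E > B → go right; E < F → go left; E > D → go right. Place as right child of D.
Insert G: G < Z → go left; G < W → go left; G < Q → go left; G < K → go left; G > B → go right; G > F → go right; G < H → go left. Place as left child of H.
Insert M: M < Z → go left; M < W → go left; M < Q → go left; M > K → go right; M > L → go right; M < O → go left. Place as left child of O.
Insert P: P < Z → go left; P < W → go left; P < Q → go left; P > K → go right; P > L → go right; P > O → go right. Place as right child of O.

Z W Q X K R B L V F O T D H M P S E G J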